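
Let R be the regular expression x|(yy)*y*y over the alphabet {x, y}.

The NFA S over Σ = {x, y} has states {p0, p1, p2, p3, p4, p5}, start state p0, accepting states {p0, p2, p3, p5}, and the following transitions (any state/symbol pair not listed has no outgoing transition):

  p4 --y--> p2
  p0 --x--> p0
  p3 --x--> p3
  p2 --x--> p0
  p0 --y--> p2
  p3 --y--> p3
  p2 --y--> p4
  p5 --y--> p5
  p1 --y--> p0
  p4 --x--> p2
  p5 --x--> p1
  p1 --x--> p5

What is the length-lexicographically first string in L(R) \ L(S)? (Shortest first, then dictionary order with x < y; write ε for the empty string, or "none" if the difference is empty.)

The string yy is accepted by R but not by S.
No shorter string lies in the difference, and yy is the lexicographically first length-2 string in L(R) \ L(S).

yy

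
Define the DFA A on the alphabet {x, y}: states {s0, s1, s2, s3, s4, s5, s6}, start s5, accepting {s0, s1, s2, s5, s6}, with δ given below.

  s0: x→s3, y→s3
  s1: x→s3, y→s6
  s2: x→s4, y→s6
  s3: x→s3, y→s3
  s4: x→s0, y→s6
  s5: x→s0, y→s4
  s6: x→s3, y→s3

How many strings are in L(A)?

The useful subgraph on states {s0, s4, s5, s6} is acyclic, so L(A) is finite; the longest accepting path visits 3 useful states, giving maximum string length 2.
Counting accepting paths from s5 by length: 1 of length 0, 1 of length 1, 2 of length 2. Total 4.

4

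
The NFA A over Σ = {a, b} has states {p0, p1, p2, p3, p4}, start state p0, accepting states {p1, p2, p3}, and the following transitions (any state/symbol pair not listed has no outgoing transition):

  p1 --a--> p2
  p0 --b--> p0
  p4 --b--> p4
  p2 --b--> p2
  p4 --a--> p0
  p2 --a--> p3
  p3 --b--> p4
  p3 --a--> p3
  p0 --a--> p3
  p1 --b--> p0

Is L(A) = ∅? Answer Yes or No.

No

The string a is accepted: the run p0 → p3 ends in the accepting state p3.
Since at least one string is accepted, L(A) is not empty.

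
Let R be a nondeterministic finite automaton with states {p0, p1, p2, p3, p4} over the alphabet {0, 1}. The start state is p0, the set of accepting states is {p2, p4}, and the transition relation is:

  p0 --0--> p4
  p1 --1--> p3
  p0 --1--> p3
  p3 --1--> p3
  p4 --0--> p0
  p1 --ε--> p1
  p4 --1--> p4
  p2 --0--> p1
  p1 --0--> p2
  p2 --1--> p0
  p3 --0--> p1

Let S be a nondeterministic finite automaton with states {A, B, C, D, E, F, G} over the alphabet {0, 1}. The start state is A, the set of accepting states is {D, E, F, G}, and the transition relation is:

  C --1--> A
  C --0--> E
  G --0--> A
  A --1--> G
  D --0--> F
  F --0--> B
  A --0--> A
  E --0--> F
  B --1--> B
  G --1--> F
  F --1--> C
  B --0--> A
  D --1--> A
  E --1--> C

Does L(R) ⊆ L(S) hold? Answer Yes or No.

No

The string 0 is in L(R) but not in L(S).
So L(R) ⊄ L(S).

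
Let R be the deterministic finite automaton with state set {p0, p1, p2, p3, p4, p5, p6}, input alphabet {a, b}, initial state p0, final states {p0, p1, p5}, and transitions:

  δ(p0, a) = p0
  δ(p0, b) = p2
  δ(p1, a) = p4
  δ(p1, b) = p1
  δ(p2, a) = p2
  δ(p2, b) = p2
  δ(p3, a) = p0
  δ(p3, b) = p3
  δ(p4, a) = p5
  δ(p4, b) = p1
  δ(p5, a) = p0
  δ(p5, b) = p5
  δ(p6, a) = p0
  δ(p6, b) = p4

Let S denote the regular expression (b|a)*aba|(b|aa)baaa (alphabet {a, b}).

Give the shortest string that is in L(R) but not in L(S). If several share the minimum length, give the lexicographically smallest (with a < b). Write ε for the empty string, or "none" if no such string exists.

The empty string ε is accepted by R but not by S.
Since ε is the unique shortest string, it is the required witness.

ε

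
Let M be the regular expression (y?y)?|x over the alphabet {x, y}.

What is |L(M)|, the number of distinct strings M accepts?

The expression has no Kleene star, so L(M) is finite. Expanding the alternatives gives {ε, x, y, yy}.
That is 1 of length 0, 2 of length 1, 1 of length 2: 4 strings in all.

4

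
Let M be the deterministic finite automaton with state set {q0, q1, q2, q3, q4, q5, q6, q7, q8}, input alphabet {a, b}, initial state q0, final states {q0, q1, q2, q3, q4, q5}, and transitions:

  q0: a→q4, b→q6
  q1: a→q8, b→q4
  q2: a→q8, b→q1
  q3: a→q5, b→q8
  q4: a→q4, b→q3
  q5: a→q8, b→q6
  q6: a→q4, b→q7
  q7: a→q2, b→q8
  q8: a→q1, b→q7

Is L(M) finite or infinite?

State q8 is reachable from the start and can reach an accepting state, and it lies on the cycle q8 → q1 → q8.
Traversing that cycle any number of times yields accepted strings of unbounded length, so the language is infinite.

infinite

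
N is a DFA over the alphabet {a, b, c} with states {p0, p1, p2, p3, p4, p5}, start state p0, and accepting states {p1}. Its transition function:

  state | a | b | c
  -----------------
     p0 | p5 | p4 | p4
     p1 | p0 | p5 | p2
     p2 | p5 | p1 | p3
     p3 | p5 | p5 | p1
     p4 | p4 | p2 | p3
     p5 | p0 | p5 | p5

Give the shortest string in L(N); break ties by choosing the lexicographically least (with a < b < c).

A breadth-first search from p0 reaches an accepting state first via the path p0 → p4 → p2 → p1 on input bbb.
No string of length < 3 is accepted (BFS exhausts all shorter strings without reaching an accepting state), and bbb is the lexicographically least accepting string of length 3.

bbb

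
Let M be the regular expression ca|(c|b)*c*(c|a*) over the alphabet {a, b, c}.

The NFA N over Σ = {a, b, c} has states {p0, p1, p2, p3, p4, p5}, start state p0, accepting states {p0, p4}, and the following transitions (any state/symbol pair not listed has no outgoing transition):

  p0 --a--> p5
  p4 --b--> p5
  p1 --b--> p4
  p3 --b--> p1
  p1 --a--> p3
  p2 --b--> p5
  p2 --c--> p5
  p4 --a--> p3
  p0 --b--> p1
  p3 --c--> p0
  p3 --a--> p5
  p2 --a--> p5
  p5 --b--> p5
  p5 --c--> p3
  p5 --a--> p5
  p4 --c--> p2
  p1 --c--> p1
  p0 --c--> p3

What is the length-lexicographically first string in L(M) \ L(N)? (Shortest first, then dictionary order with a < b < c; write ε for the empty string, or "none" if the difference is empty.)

The string a is accepted by M but not by N.
No shorter string lies in the difference, and a is the lexicographically first length-1 string in L(M) \ L(N).

a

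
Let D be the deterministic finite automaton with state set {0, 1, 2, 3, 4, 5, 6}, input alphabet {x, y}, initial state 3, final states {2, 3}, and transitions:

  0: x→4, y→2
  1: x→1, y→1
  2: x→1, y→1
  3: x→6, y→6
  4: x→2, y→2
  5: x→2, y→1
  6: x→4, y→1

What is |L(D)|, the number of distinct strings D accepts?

The useful subgraph on states {2, 3, 4, 6} is acyclic, so L(D) is finite; the longest accepting path visits 4 useful states, giving maximum string length 3.
Counting accepting paths from 3 by length: 1 of length 0, 4 of length 3. Total 5.

5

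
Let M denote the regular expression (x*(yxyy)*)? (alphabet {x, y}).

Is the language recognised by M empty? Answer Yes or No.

No

The empty string ε matches the expression, so it belongs to L(M).
Since L(M) contains at least one string, it is not empty.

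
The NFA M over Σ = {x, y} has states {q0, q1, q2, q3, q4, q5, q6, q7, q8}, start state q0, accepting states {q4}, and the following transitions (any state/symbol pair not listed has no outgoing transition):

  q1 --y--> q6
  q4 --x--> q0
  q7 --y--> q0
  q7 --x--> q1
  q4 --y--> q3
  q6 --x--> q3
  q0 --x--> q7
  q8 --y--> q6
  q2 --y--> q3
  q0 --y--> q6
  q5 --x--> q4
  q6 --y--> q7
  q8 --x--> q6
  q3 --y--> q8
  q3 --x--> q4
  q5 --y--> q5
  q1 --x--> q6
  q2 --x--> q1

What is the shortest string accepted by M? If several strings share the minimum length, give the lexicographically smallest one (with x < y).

A breadth-first search from q0 reaches an accepting state first via the path q0 → q6 → q3 → q4 on input yxx.
No string of length < 3 is accepted (BFS exhausts all shorter strings without reaching an accepting state), and yxx is the lexicographically least accepting string of length 3.

yxx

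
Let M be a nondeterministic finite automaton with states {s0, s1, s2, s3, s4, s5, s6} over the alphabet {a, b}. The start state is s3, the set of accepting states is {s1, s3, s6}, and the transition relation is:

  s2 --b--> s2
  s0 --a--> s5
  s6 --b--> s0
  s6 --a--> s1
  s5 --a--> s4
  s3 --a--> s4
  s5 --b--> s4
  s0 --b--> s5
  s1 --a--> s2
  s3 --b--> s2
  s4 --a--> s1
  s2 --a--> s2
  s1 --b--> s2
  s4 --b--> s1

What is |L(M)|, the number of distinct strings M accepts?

The useful subgraph on states {s1, s3, s4} is acyclic, so L(M) is finite; the longest accepting path visits 3 useful states, giving maximum string length 2.
Counting accepting paths from s3 by length: 1 of length 0, 2 of length 2. Total 3.

3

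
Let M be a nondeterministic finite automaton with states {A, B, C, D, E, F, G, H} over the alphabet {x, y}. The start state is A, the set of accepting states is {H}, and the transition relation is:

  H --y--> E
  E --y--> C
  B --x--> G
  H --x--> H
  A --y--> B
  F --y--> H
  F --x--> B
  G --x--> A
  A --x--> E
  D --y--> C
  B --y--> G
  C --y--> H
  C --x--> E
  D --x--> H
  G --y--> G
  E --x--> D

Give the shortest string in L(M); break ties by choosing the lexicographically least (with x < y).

xxx

A breadth-first search from A reaches an accepting state first via the path A → E → D → H on input xxx.
No string of length < 3 is accepted (BFS exhausts all shorter strings without reaching an accepting state), and xxx is the lexicographically least accepting string of length 3.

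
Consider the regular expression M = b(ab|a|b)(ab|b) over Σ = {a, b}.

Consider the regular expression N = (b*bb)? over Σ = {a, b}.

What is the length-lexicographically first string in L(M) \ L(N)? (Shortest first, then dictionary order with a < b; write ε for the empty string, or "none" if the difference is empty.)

The string bab is accepted by M but not by N.
No shorter string lies in the difference, and bab is the lexicographically first length-3 string in L(M) \ L(N).

bab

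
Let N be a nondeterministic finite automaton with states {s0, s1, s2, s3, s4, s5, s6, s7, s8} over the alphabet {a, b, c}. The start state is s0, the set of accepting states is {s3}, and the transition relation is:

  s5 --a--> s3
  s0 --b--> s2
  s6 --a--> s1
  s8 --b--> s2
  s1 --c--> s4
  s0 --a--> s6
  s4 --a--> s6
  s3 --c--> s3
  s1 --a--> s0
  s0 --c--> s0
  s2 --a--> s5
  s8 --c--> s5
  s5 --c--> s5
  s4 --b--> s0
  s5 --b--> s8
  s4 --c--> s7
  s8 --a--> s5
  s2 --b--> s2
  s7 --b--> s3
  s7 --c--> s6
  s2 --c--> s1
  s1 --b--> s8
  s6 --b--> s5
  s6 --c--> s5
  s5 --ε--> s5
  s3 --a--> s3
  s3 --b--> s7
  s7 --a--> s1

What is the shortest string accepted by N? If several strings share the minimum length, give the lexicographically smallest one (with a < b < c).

A breadth-first search from s0 reaches an accepting state first via the path s0 → s6 → s5 → s3 on input aba.
No string of length < 3 is accepted (BFS exhausts all shorter strings without reaching an accepting state), and aba is the lexicographically least accepting string of length 3.

aba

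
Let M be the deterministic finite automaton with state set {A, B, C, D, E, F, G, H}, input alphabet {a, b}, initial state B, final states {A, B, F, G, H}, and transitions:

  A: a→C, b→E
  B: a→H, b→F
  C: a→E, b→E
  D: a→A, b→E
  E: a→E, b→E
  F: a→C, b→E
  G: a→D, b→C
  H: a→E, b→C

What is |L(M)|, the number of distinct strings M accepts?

3

The useful subgraph on states {B, F, H} is acyclic, so L(M) is finite; the longest accepting path visits 2 useful states, giving maximum string length 1.
Counting accepting paths from B by length: 1 of length 0, 2 of length 1. Total 3.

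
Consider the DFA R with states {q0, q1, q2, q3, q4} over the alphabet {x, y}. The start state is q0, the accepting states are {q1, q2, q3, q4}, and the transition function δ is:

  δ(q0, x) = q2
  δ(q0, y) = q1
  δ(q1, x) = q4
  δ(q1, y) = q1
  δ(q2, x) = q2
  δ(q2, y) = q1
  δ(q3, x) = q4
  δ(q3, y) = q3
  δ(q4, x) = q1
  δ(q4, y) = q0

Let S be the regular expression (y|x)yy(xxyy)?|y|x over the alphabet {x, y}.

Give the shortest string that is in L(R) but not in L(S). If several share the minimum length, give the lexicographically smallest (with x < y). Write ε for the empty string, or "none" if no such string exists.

The string xx is accepted by R but not by S.
No shorter string lies in the difference, and xx is the lexicographically first length-2 string in L(R) \ L(S).

xx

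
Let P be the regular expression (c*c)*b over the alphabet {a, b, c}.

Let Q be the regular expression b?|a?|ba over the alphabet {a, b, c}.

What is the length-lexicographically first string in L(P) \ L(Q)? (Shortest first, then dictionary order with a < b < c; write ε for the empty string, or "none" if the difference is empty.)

The string cb is accepted by P but not by Q.
No shorter string lies in the difference, and cb is the lexicographically first length-2 string in L(P) \ L(Q).

cb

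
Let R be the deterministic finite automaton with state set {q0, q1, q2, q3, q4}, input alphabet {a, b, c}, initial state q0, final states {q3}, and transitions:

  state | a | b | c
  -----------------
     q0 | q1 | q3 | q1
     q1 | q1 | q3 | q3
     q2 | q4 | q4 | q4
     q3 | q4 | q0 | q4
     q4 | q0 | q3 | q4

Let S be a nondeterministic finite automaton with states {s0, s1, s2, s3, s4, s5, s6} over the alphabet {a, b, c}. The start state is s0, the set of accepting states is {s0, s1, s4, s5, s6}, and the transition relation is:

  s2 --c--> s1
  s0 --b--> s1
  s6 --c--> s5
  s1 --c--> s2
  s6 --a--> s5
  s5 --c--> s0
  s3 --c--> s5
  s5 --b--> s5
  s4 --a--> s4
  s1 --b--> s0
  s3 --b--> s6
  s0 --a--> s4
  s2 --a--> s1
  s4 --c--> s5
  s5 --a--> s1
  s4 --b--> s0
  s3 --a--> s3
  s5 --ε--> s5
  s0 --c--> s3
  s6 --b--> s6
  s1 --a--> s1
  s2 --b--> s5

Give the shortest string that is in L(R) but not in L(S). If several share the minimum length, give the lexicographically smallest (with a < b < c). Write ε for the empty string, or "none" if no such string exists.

abbac

The string abbac is accepted by R but not by S.
No shorter string lies in the difference, and abbac is the lexicographically first length-5 string in L(R) \ L(S).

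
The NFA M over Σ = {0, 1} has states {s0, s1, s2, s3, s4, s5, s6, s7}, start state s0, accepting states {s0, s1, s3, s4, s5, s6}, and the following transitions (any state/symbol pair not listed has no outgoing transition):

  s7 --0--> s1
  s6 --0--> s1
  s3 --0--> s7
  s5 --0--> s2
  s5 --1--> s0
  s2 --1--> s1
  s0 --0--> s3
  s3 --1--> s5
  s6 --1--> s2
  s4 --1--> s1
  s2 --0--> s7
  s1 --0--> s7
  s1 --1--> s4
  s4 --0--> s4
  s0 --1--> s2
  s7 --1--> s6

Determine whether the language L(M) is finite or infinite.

infinite

State s1 is reachable from the start and can reach an accepting state, and it lies on the cycle s1 → s4 → s1.
Traversing that cycle any number of times yields accepted strings of unbounded length, so the language is infinite.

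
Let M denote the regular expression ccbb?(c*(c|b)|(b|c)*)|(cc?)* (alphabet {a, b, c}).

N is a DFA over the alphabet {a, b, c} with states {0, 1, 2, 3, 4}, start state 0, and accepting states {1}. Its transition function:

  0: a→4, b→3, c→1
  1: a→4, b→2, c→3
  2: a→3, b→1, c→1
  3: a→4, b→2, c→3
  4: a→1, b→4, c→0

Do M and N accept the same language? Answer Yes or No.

The empty string ε is accepted by M but rejected by N.
So L(M) ≠ L(N).

No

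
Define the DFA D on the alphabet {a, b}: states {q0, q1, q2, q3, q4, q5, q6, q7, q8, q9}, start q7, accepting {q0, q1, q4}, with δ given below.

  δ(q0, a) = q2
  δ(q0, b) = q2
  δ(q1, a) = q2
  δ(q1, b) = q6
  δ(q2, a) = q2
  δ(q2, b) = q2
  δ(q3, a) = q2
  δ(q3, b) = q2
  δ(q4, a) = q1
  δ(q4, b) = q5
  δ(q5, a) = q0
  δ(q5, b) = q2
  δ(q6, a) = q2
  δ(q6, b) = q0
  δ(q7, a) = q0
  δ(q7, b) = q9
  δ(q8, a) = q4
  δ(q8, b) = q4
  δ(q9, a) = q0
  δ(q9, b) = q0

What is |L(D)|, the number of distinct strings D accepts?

The useful subgraph on states {q0, q7, q9} is acyclic, so L(D) is finite; the longest accepting path visits 3 useful states, giving maximum string length 2.
Counting accepting paths from q7 by length: 1 of length 1, 2 of length 2. Total 3.

3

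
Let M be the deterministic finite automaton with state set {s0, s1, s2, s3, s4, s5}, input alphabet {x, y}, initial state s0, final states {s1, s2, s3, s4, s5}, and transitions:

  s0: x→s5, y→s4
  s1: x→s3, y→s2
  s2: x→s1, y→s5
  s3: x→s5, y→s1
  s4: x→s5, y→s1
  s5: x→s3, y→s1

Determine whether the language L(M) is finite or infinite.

State s1 is reachable from the start and can reach an accepting state, and it lies on the cycle s1 → s2 → s1.
Traversing that cycle any number of times yields accepted strings of unbounded length, so the language is infinite.

infinite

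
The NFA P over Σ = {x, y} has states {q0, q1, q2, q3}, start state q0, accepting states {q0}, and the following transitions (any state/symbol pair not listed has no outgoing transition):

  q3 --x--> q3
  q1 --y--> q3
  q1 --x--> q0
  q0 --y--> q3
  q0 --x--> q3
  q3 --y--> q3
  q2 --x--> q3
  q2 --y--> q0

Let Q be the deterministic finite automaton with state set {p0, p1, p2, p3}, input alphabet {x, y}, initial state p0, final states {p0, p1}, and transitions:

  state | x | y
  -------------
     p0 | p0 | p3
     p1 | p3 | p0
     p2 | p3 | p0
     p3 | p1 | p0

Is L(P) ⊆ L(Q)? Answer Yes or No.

Yes

Exploring the product automaton P × Q from the start pair (q0, p0), following both machines on each input symbol, reaches 4 state pairs: (q0, p0), (q3, p0), (q3, p3), (q3, p1).
P accepts in {q0} and Q accepts in {p0, p1}. The reachable pairs whose P-component is accepting are (q0, p0); in each of them the Q-component is accepting too, so the product for L(P) \ L(Q) (P-component accepting, Q-component rejecting) has no reachable accepting pair and the difference is empty.
Hence every string in L(P) is also in L(Q).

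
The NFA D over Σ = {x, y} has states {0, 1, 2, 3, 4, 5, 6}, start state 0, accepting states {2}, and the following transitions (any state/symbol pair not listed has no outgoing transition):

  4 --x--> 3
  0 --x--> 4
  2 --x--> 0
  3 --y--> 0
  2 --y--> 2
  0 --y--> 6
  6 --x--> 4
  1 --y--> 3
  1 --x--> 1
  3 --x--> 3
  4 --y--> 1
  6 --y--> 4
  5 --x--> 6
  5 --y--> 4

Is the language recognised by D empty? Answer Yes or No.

Yes

The states reachable from the start state are {0, 1, 3, 4, 6}.
None of the accepting states {2} is reachable, so no string is accepted and L(D) = ∅.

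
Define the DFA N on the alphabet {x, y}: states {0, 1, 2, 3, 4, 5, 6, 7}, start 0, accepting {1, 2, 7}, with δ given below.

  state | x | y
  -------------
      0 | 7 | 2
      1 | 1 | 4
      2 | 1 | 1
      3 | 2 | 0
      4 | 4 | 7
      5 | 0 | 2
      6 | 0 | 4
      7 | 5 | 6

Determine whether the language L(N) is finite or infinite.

infinite

State 1 is reachable from the start and can reach an accepting state, and it lies on the cycle 1 → 1.
Traversing that cycle any number of times yields accepted strings of unbounded length, so the language is infinite.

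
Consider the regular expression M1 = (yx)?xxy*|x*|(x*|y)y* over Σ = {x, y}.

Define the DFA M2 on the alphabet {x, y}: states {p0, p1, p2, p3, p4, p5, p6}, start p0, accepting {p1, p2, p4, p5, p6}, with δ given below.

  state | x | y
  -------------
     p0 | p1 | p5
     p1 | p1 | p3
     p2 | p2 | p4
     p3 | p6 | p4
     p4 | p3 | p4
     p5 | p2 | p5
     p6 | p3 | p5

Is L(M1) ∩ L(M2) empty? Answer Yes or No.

The string x is accepted by both M1 and M2.
Hence L(M1) ∩ L(M2) ≠ ∅.

No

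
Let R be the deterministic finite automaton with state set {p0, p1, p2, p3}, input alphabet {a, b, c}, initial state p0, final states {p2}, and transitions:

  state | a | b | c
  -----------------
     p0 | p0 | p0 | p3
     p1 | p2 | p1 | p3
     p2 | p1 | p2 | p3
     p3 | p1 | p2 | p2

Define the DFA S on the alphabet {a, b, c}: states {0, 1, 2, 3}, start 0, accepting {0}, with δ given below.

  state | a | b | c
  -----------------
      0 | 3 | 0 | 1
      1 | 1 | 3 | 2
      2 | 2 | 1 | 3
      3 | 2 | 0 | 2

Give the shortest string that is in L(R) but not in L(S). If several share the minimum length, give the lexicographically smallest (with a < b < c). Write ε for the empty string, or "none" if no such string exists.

cb

The string cb is accepted by R but not by S.
No shorter string lies in the difference, and cb is the lexicographically first length-2 string in L(R) \ L(S).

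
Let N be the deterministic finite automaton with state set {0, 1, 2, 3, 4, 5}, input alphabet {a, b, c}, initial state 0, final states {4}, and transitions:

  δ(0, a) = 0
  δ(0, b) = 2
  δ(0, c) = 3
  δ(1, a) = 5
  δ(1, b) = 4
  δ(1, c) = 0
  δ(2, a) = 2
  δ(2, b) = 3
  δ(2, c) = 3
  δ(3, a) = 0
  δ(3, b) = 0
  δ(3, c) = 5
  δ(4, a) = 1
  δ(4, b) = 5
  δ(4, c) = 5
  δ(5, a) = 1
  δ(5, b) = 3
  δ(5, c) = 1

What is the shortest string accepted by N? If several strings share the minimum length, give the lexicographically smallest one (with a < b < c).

ccab

A breadth-first search from 0 reaches an accepting state first via the path 0 → 3 → 5 → 1 → 4 on input ccab.
No string of length < 4 is accepted (BFS exhausts all shorter strings without reaching an accepting state), and ccab is the lexicographically least accepting string of length 4.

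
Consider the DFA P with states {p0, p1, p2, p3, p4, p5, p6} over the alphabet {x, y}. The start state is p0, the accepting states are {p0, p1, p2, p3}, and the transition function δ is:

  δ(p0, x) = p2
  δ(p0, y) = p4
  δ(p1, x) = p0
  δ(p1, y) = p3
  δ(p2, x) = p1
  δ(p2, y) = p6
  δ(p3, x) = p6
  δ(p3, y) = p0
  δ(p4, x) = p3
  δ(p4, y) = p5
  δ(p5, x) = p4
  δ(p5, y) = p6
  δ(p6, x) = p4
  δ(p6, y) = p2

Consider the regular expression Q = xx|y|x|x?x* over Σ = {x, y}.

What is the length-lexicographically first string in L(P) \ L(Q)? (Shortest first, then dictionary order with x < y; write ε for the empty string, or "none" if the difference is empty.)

The string yx is accepted by P but not by Q.
No shorter string lies in the difference, and yx is the lexicographically first length-2 string in L(P) \ L(Q).

yx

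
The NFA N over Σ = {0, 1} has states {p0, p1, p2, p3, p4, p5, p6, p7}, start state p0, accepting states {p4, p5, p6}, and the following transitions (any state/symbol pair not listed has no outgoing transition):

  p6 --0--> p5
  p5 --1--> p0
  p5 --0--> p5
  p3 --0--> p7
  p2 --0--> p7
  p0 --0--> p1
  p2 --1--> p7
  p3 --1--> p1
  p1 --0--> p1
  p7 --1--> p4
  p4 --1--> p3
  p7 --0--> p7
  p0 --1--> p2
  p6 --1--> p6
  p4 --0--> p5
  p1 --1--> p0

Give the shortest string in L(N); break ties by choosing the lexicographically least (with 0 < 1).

101

A breadth-first search from p0 reaches an accepting state first via the path p0 → p2 → p7 → p4 on input 101.
No string of length < 3 is accepted (BFS exhausts all shorter strings without reaching an accepting state), and 101 is the lexicographically least accepting string of length 3.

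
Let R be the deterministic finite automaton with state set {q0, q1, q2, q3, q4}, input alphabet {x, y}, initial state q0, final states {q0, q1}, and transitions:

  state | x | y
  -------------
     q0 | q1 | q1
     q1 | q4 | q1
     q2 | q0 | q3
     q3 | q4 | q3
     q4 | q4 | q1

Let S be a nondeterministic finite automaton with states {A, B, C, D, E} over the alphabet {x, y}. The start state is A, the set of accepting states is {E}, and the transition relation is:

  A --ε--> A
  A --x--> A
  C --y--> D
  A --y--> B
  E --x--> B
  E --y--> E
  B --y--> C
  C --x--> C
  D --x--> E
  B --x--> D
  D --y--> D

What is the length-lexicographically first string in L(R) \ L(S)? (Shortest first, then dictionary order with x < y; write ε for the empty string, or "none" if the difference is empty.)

ε

The empty string ε is accepted by R but not by S.
Since ε is the unique shortest string, it is the required witness.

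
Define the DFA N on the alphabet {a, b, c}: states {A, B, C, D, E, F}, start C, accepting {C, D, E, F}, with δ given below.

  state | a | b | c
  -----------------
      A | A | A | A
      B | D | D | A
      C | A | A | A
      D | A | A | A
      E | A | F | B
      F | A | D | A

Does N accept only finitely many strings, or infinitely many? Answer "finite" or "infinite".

finite

The useful states (reachable from C and able to reach an accepting state) are {C}.
Restricted to these states the transition graph has no cycle, so every accepting path has bounded length and L is finite.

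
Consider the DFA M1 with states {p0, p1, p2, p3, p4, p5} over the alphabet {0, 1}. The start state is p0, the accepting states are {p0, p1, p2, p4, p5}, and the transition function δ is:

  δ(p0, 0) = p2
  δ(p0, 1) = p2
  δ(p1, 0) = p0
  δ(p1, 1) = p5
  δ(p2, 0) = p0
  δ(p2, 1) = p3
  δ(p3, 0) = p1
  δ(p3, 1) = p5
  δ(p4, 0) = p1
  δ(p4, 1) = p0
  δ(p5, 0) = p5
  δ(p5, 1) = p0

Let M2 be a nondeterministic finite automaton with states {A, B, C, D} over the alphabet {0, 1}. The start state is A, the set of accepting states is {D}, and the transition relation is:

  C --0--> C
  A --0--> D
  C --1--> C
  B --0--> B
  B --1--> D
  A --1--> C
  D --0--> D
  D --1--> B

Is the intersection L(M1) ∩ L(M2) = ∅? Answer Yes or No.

No

The string 0 is accepted by both M1 and M2.
Hence L(M1) ∩ L(M2) ≠ ∅.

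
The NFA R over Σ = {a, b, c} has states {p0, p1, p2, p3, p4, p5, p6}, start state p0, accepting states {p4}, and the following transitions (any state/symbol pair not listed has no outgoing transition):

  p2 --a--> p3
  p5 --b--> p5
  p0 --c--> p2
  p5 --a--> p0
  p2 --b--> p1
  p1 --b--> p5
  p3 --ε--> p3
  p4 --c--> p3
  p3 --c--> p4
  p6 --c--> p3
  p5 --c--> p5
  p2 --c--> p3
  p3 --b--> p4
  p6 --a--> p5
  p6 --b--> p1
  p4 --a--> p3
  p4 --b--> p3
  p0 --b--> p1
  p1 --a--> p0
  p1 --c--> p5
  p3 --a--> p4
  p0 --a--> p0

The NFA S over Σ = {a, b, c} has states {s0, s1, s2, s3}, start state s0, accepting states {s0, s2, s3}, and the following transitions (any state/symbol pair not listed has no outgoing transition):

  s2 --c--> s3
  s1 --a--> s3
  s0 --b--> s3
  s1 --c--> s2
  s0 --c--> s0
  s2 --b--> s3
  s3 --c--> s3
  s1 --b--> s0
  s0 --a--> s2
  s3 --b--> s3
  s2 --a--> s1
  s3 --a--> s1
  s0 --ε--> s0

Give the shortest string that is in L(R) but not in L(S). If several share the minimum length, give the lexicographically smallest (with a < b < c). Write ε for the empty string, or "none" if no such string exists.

caa

The string caa is accepted by R but not by S.
No shorter string lies in the difference, and caa is the lexicographically first length-3 string in L(R) \ L(S).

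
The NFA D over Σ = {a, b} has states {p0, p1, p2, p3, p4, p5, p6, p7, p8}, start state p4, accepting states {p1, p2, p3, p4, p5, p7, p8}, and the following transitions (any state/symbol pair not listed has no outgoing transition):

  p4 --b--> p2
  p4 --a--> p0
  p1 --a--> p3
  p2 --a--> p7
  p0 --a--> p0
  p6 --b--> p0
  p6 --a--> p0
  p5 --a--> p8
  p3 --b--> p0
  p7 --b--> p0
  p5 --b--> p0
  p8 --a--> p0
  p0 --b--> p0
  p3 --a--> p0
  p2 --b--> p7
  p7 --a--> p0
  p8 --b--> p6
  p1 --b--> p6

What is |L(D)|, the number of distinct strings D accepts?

The useful subgraph on states {p2, p4, p7} is acyclic, so L(D) is finite; the longest accepting path visits 3 useful states, giving maximum string length 2.
Counting accepting paths from p4 by length: 1 of length 0, 1 of length 1, 2 of length 2. Total 4.

4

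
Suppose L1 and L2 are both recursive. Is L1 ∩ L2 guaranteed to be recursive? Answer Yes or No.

Run both deciders on the input and accept iff both accept; the combined machine always halts.
So the recursive languages are closed under intersection.

Yes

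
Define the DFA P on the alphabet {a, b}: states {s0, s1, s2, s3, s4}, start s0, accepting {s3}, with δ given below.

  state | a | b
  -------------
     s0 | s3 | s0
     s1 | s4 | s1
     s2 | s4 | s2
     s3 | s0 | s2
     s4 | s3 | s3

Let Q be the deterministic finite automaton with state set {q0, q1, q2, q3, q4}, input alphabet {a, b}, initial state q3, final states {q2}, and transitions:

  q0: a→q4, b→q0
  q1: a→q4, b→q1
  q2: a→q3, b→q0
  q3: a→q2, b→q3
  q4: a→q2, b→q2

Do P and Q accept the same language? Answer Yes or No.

Exploring the product automaton P × Q from the start pair (s0, q3), following both machines on each input symbol, reaches 4 state pairs: (s0, q3), (s3, q2), (s2, q0), (s4, q4).
P accepts in {s3} and Q accepts in {q2}. In every reachable pair the two components are either both accepting — (s3, q2) — or both non-accepting, so no string is accepted by exactly one of the machines: L(P) \ L(Q) and L(Q) \ L(P) are both empty.
Hence every string is accepted by P iff it is accepted by Q, and the two languages coincide.

Yes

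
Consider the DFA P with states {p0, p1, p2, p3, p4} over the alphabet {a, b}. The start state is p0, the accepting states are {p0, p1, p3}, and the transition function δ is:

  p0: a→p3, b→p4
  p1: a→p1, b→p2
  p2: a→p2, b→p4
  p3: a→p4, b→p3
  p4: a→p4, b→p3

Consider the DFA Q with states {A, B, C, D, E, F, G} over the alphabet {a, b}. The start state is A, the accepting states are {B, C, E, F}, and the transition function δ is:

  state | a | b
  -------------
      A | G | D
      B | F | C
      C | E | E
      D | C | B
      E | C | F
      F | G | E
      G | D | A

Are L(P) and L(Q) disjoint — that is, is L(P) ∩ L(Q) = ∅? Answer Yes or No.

The string bb is accepted by both P and Q.
Hence L(P) ∩ L(Q) ≠ ∅.

No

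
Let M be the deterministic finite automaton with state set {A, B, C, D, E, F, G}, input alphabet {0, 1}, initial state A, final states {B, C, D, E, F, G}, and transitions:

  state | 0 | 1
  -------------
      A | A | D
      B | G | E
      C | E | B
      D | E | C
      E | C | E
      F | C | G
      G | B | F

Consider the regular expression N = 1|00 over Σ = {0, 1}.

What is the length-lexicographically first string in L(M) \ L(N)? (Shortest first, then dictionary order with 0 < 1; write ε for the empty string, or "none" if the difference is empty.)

01

The string 01 is accepted by M but not by N.
No shorter string lies in the difference, and 01 is the lexicographically first length-2 string in L(M) \ L(N).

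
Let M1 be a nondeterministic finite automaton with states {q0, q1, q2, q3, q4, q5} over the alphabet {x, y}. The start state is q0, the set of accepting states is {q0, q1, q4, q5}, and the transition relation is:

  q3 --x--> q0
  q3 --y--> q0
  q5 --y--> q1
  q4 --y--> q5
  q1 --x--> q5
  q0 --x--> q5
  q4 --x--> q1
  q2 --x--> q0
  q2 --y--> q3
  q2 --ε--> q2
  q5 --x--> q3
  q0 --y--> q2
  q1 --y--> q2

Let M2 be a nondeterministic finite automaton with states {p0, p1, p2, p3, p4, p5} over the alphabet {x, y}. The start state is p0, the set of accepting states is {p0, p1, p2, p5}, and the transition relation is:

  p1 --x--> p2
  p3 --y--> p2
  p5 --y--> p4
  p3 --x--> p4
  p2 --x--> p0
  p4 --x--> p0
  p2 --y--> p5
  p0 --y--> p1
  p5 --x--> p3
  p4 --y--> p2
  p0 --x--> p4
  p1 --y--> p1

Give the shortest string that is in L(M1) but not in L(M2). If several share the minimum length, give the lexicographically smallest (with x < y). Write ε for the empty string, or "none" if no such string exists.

The string x is accepted by M1 but not by M2.
No shorter string lies in the difference, and x is the lexicographically first length-1 string in L(M1) \ L(M2).

x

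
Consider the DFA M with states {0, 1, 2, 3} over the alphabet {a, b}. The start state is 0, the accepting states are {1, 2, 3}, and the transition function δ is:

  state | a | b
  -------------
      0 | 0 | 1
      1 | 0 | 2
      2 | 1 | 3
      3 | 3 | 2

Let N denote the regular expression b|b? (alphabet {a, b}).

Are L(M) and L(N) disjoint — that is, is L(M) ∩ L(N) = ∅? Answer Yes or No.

No

The string b is accepted by both M and N.
Hence L(M) ∩ L(N) ≠ ∅.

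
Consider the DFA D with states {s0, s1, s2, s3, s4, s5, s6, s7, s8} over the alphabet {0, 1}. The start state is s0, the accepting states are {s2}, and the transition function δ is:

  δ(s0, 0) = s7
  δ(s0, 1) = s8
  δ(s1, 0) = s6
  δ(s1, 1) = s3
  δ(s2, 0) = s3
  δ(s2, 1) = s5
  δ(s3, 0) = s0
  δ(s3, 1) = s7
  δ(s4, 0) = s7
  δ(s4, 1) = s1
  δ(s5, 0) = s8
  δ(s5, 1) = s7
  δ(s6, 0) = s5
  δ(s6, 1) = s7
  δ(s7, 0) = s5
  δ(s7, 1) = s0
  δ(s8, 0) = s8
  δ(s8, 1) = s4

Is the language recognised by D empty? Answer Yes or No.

Yes

The states reachable from the start state are {s0, s1, s3, s4, s5, s6, s7, s8}.
None of the accepting states {s2} is reachable, so no string is accepted and L(D) = ∅.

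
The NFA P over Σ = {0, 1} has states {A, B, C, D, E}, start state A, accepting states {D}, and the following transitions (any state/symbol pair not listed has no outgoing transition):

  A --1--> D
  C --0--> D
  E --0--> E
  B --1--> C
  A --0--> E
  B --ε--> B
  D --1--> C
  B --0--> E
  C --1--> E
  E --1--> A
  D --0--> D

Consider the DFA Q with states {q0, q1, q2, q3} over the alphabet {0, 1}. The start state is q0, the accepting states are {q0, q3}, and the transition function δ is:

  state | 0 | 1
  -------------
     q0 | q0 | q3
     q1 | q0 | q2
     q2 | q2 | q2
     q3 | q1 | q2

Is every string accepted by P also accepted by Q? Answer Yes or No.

The string 10 is in L(P) but not in L(Q).
So L(P) ⊄ L(Q).

No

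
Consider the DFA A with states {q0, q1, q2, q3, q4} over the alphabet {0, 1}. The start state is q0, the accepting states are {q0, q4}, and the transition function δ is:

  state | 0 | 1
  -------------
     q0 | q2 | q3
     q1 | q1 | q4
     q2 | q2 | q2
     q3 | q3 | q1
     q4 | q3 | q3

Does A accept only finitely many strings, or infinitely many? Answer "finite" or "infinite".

infinite

State q1 is reachable from the start and can reach an accepting state, and it lies on the cycle q1 → q1.
Traversing that cycle any number of times yields accepted strings of unbounded length, so the language is infinite.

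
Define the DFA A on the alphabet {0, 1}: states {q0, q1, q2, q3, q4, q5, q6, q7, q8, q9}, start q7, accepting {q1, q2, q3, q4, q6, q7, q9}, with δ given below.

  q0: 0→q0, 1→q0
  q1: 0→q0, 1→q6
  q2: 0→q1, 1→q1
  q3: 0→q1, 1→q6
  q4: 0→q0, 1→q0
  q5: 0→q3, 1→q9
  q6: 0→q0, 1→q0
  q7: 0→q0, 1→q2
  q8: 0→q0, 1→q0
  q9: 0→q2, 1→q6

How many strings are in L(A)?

6

The useful subgraph on states {q1, q2, q6, q7} is acyclic, so L(A) is finite; the longest accepting path visits 4 useful states, giving maximum string length 3.
Counting accepting paths from q7 by length: 1 of length 0, 1 of length 1, 2 of length 2, 2 of length 3. Total 6.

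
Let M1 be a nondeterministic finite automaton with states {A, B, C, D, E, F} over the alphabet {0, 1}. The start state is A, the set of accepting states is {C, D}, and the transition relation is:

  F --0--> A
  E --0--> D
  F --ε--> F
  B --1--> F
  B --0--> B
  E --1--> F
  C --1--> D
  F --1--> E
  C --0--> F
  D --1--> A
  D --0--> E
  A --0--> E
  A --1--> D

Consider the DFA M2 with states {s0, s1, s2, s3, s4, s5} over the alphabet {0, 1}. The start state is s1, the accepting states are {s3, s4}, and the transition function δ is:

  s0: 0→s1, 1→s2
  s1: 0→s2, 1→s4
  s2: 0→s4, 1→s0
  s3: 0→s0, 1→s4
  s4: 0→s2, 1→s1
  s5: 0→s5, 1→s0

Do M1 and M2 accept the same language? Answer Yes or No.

Exploring the product automaton M1 × M2 from the start pair (A, s1), following both machines on each input symbol, reaches 4 state pairs: (A, s1), (E, s2), (D, s4), (F, s0).
M1 accepts in {C, D} and M2 accepts in {s3, s4}. In every reachable pair the two components are either both accepting — (D, s4) — or both non-accepting, so no string is accepted by exactly one of the machines: L(M1) \ L(M2) and L(M2) \ L(M1) are both empty.
Hence every string is accepted by M1 iff it is accepted by M2, and the two languages coincide.

Yes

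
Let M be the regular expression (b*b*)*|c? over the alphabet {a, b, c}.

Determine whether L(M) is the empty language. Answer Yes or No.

No

The empty string ε matches the expression, so it belongs to L(M).
Since L(M) contains at least one string, it is not empty.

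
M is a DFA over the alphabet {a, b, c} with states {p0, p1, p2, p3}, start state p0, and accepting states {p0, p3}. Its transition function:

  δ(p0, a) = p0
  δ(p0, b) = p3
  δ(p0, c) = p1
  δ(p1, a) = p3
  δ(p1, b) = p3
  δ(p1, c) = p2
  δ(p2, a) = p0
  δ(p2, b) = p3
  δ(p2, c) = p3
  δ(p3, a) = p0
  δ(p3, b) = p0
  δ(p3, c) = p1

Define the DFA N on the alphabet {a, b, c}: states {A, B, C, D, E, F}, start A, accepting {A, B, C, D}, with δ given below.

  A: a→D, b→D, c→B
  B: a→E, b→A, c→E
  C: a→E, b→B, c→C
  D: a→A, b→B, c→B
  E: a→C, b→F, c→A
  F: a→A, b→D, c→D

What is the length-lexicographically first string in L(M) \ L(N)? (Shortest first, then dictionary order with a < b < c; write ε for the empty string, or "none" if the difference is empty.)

ca

The string ca is accepted by M but not by N.
No shorter string lies in the difference, and ca is the lexicographically first length-2 string in L(M) \ L(N).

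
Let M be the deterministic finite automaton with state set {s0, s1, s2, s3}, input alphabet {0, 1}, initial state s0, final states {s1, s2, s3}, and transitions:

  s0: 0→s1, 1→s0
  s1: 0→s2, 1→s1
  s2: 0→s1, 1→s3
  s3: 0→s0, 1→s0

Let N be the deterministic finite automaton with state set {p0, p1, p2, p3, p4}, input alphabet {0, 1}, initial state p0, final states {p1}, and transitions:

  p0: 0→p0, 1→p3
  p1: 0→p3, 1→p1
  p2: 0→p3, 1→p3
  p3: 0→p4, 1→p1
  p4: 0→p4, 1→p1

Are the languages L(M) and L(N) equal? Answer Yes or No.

The string 0 is accepted by M but rejected by N.
So L(M) ≠ L(N).

No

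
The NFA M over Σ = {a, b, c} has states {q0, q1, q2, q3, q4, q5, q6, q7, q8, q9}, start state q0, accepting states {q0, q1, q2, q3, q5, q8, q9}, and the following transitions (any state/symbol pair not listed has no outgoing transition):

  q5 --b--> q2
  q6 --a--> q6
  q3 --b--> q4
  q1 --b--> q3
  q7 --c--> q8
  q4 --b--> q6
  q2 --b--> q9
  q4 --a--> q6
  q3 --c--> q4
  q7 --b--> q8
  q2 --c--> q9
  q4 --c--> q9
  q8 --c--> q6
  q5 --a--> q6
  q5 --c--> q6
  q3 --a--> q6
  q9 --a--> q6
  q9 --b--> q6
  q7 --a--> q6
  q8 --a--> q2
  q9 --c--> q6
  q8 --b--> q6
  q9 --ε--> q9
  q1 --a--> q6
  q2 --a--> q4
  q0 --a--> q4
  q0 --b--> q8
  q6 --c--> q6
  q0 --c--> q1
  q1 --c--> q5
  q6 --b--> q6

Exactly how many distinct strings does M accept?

The useful subgraph on states {q0, q1, q2, q3, q4, q5, q8, q9} is acyclic, so L(M) is finite; the longest accepting path visits 6 useful states, giving maximum string length 5.
Counting accepting paths from q0 by length: 1 of length 0, 2 of length 1, 4 of length 2, 3 of length 3, 5 of length 4, 1 of length 5. Total 16.

16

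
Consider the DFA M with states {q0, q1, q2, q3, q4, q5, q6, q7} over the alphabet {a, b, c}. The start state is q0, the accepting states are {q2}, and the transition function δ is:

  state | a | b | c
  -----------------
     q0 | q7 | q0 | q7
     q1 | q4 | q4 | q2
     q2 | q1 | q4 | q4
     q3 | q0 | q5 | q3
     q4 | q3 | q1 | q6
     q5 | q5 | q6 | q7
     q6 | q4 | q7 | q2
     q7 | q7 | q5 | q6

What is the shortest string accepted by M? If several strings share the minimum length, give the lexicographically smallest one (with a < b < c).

acc

A breadth-first search from q0 reaches an accepting state first via the path q0 → q7 → q6 → q2 on input acc.
No string of length < 3 is accepted (BFS exhausts all shorter strings without reaching an accepting state), and acc is the lexicographically least accepting string of length 3.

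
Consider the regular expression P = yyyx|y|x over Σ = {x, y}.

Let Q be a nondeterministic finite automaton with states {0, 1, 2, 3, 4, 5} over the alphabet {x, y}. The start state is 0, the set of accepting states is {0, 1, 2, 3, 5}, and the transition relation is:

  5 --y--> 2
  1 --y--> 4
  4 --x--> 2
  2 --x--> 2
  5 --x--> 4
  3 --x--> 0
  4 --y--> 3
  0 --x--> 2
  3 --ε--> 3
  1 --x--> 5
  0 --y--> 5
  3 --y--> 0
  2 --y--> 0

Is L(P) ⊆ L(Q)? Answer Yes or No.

Yes

Converting the expression P to a DFA (subset construction, then merging equivalent states) gives the minimal DFA with states {p0, p1, p2, p3, p4, p5}, start state p0, accepting states {p1, p2} and transitions p0: x→p1, y→p2; p1: x→p3, y→p3; p2: x→p3, y→p4; p3: x→p3, y→p3; p4: x→p3, y→p5; p5: x→p1, y→p3.
Exploring the product automaton P × Q from the start pair (p0, 0), following both machines on each input symbol, reaches 10 state pairs: (p0, 0), (p1, 2), (p2, 5), (p3, 2), (p3, 0), (p3, 4), (p4, 2), (p3, 5), (p3, 3), (p5, 0).
P accepts in {p1, p2} and Q accepts in {0, 1, 2, 3, 5}. The reachable pairs whose P-component is accepting are (p1, 2), (p2, 5); in each of them the Q-component is accepting too, so the product for L(P) \ L(Q) (P-component accepting, Q-component rejecting) has no reachable accepting pair and the difference is empty.
Hence every string in L(P) is also in L(Q).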